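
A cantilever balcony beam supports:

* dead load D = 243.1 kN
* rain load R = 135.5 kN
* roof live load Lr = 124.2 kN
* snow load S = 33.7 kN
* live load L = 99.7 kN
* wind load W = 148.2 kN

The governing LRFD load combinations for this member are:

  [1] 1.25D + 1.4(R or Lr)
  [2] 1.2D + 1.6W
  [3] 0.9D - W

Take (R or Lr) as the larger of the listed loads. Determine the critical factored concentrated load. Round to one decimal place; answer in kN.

528.8 kN

(R or Lr) → R = 135.5 kN.
[1] 1.25(243.1) + 1.4(135.5) = 493.6
[2] 1.2(243.1) + 1.6(148.2) = 528.8
[3] 0.9(243.1) - 1.0(148.2) = 70.6
Maximum is from combination 2.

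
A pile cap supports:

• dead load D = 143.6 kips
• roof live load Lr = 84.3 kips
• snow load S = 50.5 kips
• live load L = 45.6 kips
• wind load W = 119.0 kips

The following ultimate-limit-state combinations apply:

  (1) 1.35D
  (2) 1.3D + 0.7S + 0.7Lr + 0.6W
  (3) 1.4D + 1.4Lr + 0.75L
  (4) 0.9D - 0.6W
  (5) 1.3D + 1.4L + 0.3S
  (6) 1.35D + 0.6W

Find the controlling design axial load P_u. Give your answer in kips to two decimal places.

353.26 kips

(1) 1.35(143.6) = 193.86
(2) 1.3(143.6) + 0.7(50.5) + 0.7(84.3) + 0.6(119.0) = 352.44
(3) 1.4(143.6) + 1.4(84.3) + 0.75(45.6) = 353.26
(4) 0.9(143.6) - 0.6(119.0) = 57.84
(5) 1.3(143.6) + 1.4(45.6) + 0.3(50.5) = 265.67
(6) 1.35(143.6) + 0.6(119.0) = 265.26
Maximum is from combination 3.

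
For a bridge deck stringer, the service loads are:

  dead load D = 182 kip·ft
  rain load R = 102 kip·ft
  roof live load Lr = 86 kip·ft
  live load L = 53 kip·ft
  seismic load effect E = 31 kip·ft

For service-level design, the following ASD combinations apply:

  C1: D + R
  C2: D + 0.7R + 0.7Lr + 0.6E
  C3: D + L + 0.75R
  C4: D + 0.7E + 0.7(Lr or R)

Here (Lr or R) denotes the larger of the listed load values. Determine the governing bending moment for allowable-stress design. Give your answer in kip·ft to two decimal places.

332.20 kip·ft

(Lr or R) → R = 102 kip·ft.
C1: 1.0(182) + 1.0(102) = 182.00 + 102.00 = 284.00
C2: 1.0(182) + 0.7(102) + 0.7(86) + 0.6(31) = 182.00 + 71.40 + 60.20 + 18.60 = 332.20
C3: 1.0(182) + 1.0(53) + 0.75(102) = 182.00 + 53.00 + 76.50 = 311.50
C4: 1.0(182) + 0.7(31) + 0.7(102) = 182.00 + 21.70 + 71.40 = 275.10
The controlling combination is 2, giving 332.20 kip·ft.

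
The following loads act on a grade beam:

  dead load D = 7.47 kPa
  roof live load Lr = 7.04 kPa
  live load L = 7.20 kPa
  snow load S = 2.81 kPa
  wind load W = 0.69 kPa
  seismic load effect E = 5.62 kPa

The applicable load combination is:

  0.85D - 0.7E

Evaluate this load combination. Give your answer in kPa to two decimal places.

2.42 kPa

0.85(7.47) - 0.7(5.62) = 6.35 - 3.93 = 2.42
p_u = 2.42 kPa.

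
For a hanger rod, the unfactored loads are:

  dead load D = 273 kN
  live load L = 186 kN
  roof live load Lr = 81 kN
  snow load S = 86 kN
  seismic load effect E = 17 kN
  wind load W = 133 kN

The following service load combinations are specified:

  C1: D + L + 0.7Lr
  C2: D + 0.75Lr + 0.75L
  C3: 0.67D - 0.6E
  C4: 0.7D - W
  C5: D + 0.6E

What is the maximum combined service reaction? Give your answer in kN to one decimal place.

C1: 1.0(273) + 1.0(186) + 0.7(81) = 515.7
C2: 1.0(273) + 0.75(81) + 0.75(186) = 473.3
C3: 0.67(273) - 0.6(17) = 172.7
C4: 0.7(273) - 1.0(133) = 58.1
C5: 1.0(273) + 0.6(17) = 283.2
Maximum is from combination 1.

515.7 kN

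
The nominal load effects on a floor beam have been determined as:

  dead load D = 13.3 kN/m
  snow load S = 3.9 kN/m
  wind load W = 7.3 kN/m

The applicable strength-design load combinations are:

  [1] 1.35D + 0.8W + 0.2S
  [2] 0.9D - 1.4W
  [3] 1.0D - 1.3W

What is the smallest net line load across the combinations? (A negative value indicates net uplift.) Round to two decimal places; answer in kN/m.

1.75 kN/m

[1] 1.35(13.3) + 0.8(7.3) + 0.2(3.9) = 17.96 + 5.84 + 0.78 = 24.58
[2] 0.9(13.3) - 1.4(7.3) = 11.97 - 10.22 = 1.75
[3] 1.0(13.3) - 1.3(7.3) = 13.30 - 9.49 = 3.81
Combination 2 gives the minimum: 1.75 kN/m.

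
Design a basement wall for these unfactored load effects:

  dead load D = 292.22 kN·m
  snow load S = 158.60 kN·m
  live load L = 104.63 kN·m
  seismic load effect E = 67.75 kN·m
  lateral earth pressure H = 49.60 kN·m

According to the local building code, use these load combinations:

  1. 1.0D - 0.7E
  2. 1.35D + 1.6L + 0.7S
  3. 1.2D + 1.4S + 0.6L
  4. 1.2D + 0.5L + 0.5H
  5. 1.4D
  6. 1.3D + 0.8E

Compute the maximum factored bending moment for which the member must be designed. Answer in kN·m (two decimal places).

672.93 kN·m

1. 1.0(292.22) - 0.7(67.75) = 244.80
2. 1.35(292.22) + 1.6(104.63) + 0.7(158.60) = 394.50 + 167.41 + 111.02 = 672.93
3. 1.2(292.22) + 1.4(158.60) + 0.6(104.63) = 350.66 + 222.04 + 62.78 = 635.48
4. 1.2(292.22) + 0.5(104.63) + 0.5(49.60) = 350.66 + 52.32 + 24.80 = 427.78
5. 1.4(292.22) = 409.11
6. 1.3(292.22) + 0.8(67.75) = 379.89 + 54.20 = 434.09
The controlling combination is 2, giving 672.93 kN·m.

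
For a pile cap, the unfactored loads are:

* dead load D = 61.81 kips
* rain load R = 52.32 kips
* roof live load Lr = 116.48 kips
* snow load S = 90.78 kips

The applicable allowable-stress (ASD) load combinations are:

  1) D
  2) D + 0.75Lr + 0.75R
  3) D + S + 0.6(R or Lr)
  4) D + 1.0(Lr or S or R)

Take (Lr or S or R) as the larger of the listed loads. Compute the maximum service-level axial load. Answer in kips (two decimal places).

222.48 kips

(R or Lr) → Lr = 116.48 kips; (Lr or S or R) → Lr = 116.48 kips.
1) 1.0(61.81) = 61.81
2) 1.0(61.81) + 0.75(116.48) + 0.75(52.32) = 188.41
3) 1.0(61.81) + 1.0(90.78) + 0.6(116.48) = 222.48
4) 1.0(61.81) + 1.0(116.48) = 178.29
The controlling combination is 3, giving 222.48 kips.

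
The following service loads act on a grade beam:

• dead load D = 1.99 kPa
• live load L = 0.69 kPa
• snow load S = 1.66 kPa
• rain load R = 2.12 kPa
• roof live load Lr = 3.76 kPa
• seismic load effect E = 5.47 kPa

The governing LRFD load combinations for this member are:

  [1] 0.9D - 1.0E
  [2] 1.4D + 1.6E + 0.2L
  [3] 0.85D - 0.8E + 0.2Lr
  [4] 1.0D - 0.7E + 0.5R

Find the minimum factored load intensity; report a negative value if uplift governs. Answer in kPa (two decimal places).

-3.68 kPa

[1] 0.9(1.99) - 1.0(5.47) = -3.68
[2] 1.4(1.99) + 1.6(5.47) + 0.2(0.69) = 11.68
[3] 0.85(1.99) - 0.8(5.47) + 0.2(3.76) = -1.93
[4] 1.0(1.99) - 0.7(5.47) + 0.5(2.12) = -0.78
Combination 1 gives the minimum: -3.68 kPa.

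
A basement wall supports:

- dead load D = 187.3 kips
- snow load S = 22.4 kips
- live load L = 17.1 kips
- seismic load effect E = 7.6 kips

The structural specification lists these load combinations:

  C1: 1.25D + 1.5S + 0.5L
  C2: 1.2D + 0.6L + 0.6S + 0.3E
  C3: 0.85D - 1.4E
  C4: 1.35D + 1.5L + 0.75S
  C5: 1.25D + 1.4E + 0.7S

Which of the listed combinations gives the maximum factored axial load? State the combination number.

C1: 1.25(187.3) + 1.5(22.4) + 0.5(17.1) = 234.1 + 33.6 + 8.6 = 276.3
C2: 1.2(187.3) + 0.6(17.1) + 0.6(22.4) + 0.3(7.6) = 250.7
C3: 0.85(187.3) - 1.4(7.6) = 159.2 - 10.6 = 148.6
C4: 1.35(187.3) + 1.5(17.1) + 0.75(22.4) = 295.3
C5: 1.25(187.3) + 1.4(7.6) + 0.7(22.4) = 234.1 + 10.6 + 15.7 = 260.4
The largest value is 295.3 kips from combination 4.

Combination 4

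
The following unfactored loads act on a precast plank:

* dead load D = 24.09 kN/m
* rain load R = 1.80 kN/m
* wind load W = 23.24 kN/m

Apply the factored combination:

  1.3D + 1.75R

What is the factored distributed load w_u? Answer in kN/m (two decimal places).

34.47 kN/m

1.3(24.09) + 1.75(1.80) = 34.47
w_u = 34.47 kN/m.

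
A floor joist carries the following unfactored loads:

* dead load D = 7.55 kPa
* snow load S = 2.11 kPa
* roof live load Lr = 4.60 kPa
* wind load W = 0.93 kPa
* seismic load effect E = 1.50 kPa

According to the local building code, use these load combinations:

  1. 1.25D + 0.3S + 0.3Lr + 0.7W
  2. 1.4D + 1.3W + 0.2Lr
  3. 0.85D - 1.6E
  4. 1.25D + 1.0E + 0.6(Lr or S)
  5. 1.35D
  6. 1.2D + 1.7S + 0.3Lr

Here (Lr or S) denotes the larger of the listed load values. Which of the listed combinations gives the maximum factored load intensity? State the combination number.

Combination 6

(Lr or S) → Lr = 4.60 kPa.
1. 1.25(7.55) + 0.3(2.11) + 0.3(4.60) + 0.7(0.93) = 12.10
2. 1.4(7.55) + 1.3(0.93) + 0.2(4.60) = 12.70
3. 0.85(7.55) - 1.6(1.50) = 4.02
4. 1.25(7.55) + 1.0(1.50) + 0.6(4.60) = 13.70
5. 1.35(7.55) = 10.19
6. 1.2(7.55) + 1.7(2.11) + 0.3(4.60) = 14.03
The largest value is 14.03 kPa from combination 6.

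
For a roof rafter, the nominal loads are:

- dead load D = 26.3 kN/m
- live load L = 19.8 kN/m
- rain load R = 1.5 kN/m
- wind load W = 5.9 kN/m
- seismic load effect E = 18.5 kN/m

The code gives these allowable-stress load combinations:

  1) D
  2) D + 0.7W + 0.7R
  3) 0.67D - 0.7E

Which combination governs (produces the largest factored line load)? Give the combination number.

1) 1.0(26.3) = 26.30
2) 1.0(26.3) + 0.7(5.9) + 0.7(1.5) = 26.30 + 4.13 + 1.05 = 31.48
3) 0.67(26.3) - 0.7(18.5) = 17.62 - 12.95 = 4.67
The largest value is 31.48 kN/m from combination 2.

Combination 2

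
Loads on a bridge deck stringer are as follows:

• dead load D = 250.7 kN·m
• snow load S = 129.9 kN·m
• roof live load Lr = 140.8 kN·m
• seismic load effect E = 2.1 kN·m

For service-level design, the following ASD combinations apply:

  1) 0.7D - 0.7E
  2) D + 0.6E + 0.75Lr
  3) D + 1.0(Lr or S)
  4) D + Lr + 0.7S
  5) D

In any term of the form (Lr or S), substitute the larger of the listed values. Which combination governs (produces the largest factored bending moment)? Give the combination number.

(Lr or S) → Lr = 140.8 kN·m.
1) 0.7(250.7) - 0.7(2.1) = 175.49 - 1.47 = 174.02
2) 1.0(250.7) + 0.6(2.1) + 0.75(140.8) = 250.70 + 1.26 + 105.60 = 357.56
3) 1.0(250.7) + 1.0(140.8) = 250.70 + 140.80 = 391.50
4) 1.0(250.7) + 1.0(140.8) + 0.7(129.9) = 250.70 + 140.80 + 90.93 = 482.43
5) 1.0(250.7) = 250.70
The largest value is 482.43 kN·m from combination 4.

Combination 4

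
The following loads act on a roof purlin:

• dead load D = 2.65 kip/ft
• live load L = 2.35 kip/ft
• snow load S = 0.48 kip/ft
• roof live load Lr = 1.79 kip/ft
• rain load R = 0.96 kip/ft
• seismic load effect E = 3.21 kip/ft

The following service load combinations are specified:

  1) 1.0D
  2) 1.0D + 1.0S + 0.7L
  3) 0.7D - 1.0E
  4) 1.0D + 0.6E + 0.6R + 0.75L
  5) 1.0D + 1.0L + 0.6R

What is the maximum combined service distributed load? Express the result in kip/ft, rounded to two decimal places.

6.91 kip/ft

1) 1.0(2.65) = 2.65
2) 1.0(2.65) + 1.0(0.48) + 0.7(2.35) = 2.65 + 0.48 + 1.65 = 4.78
3) 0.7(2.65) - 1.0(3.21) = -1.36
4) 1.0(2.65) + 0.6(3.21) + 0.6(0.96) + 0.75(2.35) = 6.91
5) 1.0(2.65) + 1.0(2.35) + 0.6(0.96) = 2.65 + 2.35 + 0.58 = 5.58
Combination 4 governs: w = 6.91 kip/ft.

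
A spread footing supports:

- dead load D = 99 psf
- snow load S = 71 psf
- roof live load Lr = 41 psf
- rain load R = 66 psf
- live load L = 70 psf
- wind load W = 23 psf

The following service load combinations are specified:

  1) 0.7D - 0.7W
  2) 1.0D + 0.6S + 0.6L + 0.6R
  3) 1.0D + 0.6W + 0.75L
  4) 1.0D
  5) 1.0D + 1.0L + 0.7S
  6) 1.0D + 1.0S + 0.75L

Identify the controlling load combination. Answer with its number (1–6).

Combination 2

1) 0.7(99) - 0.7(23) = 53.20
2) 1.0(99) + 0.6(71) + 0.6(70) + 0.6(66) = 223.20
3) 1.0(99) + 0.6(23) + 0.75(70) = 165.30
4) 1.0(99) = 99.00
5) 1.0(99) + 1.0(70) + 0.7(71) = 218.70
6) 1.0(99) + 1.0(71) + 0.75(70) = 222.50
The largest value is 223.20 psf from combination 2.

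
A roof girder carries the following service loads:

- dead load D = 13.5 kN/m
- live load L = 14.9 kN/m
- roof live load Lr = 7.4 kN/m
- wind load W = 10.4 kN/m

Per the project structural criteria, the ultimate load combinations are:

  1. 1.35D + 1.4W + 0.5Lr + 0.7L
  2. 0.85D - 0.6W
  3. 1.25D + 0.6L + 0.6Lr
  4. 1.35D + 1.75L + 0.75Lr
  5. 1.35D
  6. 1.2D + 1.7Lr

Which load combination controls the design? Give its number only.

Combination 4

1. 1.35(13.5) + 1.4(10.4) + 0.5(7.4) + 0.7(14.9) = 18.2 + 14.6 + 3.7 + 10.4 = 46.9
2. 0.85(13.5) - 0.6(10.4) = 5.2
3. 1.25(13.5) + 0.6(14.9) + 0.6(7.4) = 30.3
4. 1.35(13.5) + 1.75(14.9) + 0.75(7.4) = 18.2 + 26.1 + 5.6 = 49.9
5. 1.35(13.5) = 18.2
6. 1.2(13.5) + 1.7(7.4) = 16.2 + 12.6 = 28.8
The largest value is 49.9 kN/m from combination 4.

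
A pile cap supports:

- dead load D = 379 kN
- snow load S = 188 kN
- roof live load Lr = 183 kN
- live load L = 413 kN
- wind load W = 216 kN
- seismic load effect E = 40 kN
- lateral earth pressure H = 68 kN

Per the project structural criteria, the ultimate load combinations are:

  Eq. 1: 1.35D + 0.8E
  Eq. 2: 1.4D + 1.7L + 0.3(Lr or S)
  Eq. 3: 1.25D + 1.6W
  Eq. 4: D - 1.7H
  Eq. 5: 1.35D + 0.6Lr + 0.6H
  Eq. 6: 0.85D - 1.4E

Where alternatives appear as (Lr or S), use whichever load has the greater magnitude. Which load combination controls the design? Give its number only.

(Lr or S) → S = 188 kN.
Eq. 1: 1.35(379) + 0.8(40) = 511.65 + 32.00 = 543.65
Eq. 2: 1.4(379) + 1.7(413) + 0.3(188) = 530.60 + 702.10 + 56.40 = 1289.10
Eq. 3: 1.25(379) + 1.6(216) = 473.75 + 345.60 = 819.35
Eq. 4: 1.0(379) - 1.7(68) = 379.00 - 115.60 = 263.40
Eq. 5: 1.35(379) + 0.6(183) + 0.6(68) = 511.65 + 109.80 + 40.80 = 662.25
Eq. 6: 0.85(379) - 1.4(40) = 322.15 - 56.00 = 266.15
The largest value is 1289.10 kN from combination 2.

Combination 2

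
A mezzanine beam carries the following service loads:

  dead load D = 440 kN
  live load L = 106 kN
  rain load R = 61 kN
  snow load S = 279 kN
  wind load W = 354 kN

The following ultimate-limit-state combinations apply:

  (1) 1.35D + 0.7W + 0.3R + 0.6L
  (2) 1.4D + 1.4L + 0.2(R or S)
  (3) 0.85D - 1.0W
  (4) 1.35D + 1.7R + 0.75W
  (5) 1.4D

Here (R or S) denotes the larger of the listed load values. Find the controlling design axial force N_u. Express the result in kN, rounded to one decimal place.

(R or S) → S = 279 kN.
(1) 1.35(440) + 0.7(354) + 0.3(61) + 0.6(106) = 594.0 + 247.8 + 18.3 + 63.6 = 923.7
(2) 1.4(440) + 1.4(106) + 0.2(279) = 616.0 + 148.4 + 55.8 = 820.2
(3) 0.85(440) - 1.0(354) = 374.0 - 354.0 = 20.0
(4) 1.35(440) + 1.7(61) + 0.75(354) = 594.0 + 103.7 + 265.5 = 963.2
(5) 1.4(440) = 616.0
Maximum is from combination 4.

963.2 kN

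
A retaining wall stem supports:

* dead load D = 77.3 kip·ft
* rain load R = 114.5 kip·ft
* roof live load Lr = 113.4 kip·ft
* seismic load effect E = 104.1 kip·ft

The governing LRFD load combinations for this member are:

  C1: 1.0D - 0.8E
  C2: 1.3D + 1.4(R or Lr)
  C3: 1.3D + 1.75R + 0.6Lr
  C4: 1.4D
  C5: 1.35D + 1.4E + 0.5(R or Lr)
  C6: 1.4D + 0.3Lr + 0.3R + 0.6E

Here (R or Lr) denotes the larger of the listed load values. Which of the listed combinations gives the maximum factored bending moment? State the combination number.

Combination 3

(R or Lr) → R = 114.5 kip·ft.
C1: 1.0(77.3) - 0.8(104.1) = -5.98
C2: 1.3(77.3) + 1.4(114.5) = 260.79
C3: 1.3(77.3) + 1.75(114.5) + 0.6(113.4) = 368.91
C4: 1.4(77.3) = 108.22
C5: 1.35(77.3) + 1.4(104.1) + 0.5(114.5) = 307.35
C6: 1.4(77.3) + 0.3(113.4) + 0.3(114.5) + 0.6(104.1) = 239.05
The largest value is 368.91 kip·ft from combination 3.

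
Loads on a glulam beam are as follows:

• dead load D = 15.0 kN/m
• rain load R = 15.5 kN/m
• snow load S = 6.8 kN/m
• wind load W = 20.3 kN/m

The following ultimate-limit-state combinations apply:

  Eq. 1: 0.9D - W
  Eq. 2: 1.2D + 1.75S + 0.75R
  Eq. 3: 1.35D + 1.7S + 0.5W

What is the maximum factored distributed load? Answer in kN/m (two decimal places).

Eq. 1: 0.9(15.0) - 1.0(20.3) = 13.50 - 20.30 = -6.80
Eq. 2: 1.2(15.0) + 1.75(6.8) + 0.75(15.5) = 18.00 + 11.90 + 11.63 = 41.53
Eq. 3: 1.35(15.0) + 1.7(6.8) + 0.5(20.3) = 20.25 + 11.56 + 10.15 = 41.96
Maximum is from combination 3.

41.96 kN/m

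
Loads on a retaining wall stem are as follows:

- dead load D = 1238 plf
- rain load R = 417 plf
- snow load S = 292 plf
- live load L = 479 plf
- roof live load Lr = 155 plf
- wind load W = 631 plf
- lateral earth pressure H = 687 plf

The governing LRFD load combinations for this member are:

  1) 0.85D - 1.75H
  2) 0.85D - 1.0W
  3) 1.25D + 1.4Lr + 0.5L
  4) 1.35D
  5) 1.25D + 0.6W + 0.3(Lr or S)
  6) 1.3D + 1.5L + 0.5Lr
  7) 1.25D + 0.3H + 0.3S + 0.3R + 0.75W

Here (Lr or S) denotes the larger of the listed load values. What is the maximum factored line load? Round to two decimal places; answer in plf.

(Lr or S) → S = 292 plf.
1) 0.85(1238) - 1.75(687) = 1052.30 - 1202.25 = -149.95
2) 0.85(1238) - 1.0(631) = 1052.30 - 631.00 = 421.30
3) 1.25(1238) + 1.4(155) + 0.5(479) = 1547.50 + 217.00 + 239.50 = 2004.00
4) 1.35(1238) = 1671.30
5) 1.25(1238) + 0.6(631) + 0.3(292) = 1547.50 + 378.60 + 87.60 = 2013.70
6) 1.3(1238) + 1.5(479) + 0.5(155) = 1609.40 + 718.50 + 77.50 = 2405.40
7) 1.25(1238) + 0.3(687) + 0.3(292) + 0.3(417) + 0.75(631) = 1547.50 + 206.10 + 87.60 + 125.10 + 473.25 = 2439.55
Combination 7 governs: w_u = 2439.55 plf.

2439.55 plf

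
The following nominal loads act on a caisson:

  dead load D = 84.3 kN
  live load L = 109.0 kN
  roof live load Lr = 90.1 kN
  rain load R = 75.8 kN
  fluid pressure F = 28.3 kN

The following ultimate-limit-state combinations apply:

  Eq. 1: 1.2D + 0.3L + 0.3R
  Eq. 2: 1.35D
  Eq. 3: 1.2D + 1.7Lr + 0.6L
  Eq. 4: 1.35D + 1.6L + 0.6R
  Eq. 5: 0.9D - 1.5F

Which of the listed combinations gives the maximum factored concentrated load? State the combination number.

Eq. 1: 1.2(84.3) + 0.3(109.0) + 0.3(75.8) = 156.60
Eq. 2: 1.35(84.3) = 113.81
Eq. 3: 1.2(84.3) + 1.7(90.1) + 0.6(109.0) = 319.73
Eq. 4: 1.35(84.3) + 1.6(109.0) + 0.6(75.8) = 333.69
Eq. 5: 0.9(84.3) - 1.5(28.3) = 33.42
The largest value is 333.69 kN from combination 4.

Combination 4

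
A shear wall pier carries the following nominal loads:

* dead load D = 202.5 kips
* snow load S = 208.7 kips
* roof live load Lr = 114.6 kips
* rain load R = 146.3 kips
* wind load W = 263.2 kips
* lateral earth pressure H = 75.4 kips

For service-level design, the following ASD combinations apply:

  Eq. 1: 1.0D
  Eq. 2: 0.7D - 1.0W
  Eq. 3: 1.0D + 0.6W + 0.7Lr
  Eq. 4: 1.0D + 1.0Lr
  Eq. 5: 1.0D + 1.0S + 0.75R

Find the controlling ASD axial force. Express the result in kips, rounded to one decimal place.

520.9 kips

Eq. 1: 1.0(202.5) = 202.5
Eq. 2: 0.7(202.5) - 1.0(263.2) = -121.5
Eq. 3: 1.0(202.5) + 0.6(263.2) + 0.7(114.6) = 202.5 + 157.9 + 80.2 = 440.6
Eq. 4: 1.0(202.5) + 1.0(114.6) = 202.5 + 114.6 = 317.1
Eq. 5: 1.0(202.5) + 1.0(208.7) + 0.75(146.3) = 202.5 + 208.7 + 109.7 = 520.9
The controlling combination is 5, giving 520.9 kips.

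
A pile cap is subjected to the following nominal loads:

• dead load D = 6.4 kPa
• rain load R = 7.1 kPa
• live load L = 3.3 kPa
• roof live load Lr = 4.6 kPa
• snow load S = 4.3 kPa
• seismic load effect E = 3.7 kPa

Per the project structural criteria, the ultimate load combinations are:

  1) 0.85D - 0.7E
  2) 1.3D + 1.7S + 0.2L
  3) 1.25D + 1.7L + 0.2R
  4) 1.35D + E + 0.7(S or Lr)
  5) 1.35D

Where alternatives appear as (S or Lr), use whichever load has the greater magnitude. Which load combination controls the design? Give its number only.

(S or Lr) → Lr = 4.6 kPa.
1) 0.85(6.4) - 0.7(3.7) = 2.9
2) 1.3(6.4) + 1.7(4.3) + 0.2(3.3) = 8.3 + 7.3 + 0.7 = 16.3
3) 1.25(6.4) + 1.7(3.3) + 0.2(7.1) = 8.0 + 5.6 + 1.4 = 15.0
4) 1.35(6.4) + 1.0(3.7) + 0.7(4.6) = 15.6
5) 1.35(6.4) = 8.6
The largest value is 16.3 kPa from combination 2.

Combination 2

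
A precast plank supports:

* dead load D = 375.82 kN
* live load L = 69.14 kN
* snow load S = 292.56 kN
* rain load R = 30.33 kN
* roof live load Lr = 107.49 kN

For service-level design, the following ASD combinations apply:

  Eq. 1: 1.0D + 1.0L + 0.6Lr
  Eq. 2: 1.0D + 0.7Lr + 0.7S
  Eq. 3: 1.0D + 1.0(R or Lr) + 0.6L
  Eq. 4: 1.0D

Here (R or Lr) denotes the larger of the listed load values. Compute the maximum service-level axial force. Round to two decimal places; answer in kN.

655.86 kN

(R or Lr) → Lr = 107.49 kN.
Eq. 1: 1.0(375.82) + 1.0(69.14) + 0.6(107.49) = 375.82 + 69.14 + 64.49 = 509.45
Eq. 2: 1.0(375.82) + 0.7(107.49) + 0.7(292.56) = 655.86
Eq. 3: 1.0(375.82) + 1.0(107.49) + 0.6(69.14) = 375.82 + 107.49 + 41.48 = 524.79
Eq. 4: 1.0(375.82) = 375.82
The controlling combination is 2, giving 655.86 kN.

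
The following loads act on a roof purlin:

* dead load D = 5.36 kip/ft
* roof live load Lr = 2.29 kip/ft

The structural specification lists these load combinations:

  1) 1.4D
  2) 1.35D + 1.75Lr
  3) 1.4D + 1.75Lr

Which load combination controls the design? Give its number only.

Combination 3

1) 1.4(5.36) = 7.50
2) 1.35(5.36) + 1.75(2.29) = 11.24
3) 1.4(5.36) + 1.75(2.29) = 7.50 + 4.01 = 11.51
The largest value is 11.51 kip/ft from combination 3.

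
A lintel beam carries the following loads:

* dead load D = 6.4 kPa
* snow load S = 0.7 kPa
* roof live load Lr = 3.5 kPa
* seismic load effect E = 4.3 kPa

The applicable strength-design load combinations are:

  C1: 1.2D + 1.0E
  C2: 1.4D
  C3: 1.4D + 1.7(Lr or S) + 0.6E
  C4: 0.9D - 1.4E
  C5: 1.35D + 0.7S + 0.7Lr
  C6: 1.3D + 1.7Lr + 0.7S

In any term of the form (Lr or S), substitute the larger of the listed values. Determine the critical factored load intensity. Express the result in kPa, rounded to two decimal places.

17.49 kPa

(Lr or S) → Lr = 3.5 kPa.
C1: 1.2(6.4) + 1.0(4.3) = 7.68 + 4.30 = 11.98
C2: 1.4(6.4) = 8.96
C3: 1.4(6.4) + 1.7(3.5) + 0.6(4.3) = 8.96 + 5.95 + 2.58 = 17.49
C4: 0.9(6.4) - 1.4(4.3) = 5.76 - 6.02 = -0.26
C5: 1.35(6.4) + 0.7(0.7) + 0.7(3.5) = 8.64 + 0.49 + 2.45 = 11.58
C6: 1.3(6.4) + 1.7(3.5) + 0.7(0.7) = 8.32 + 5.95 + 0.49 = 14.76
Combination 3 governs: q_u = 17.49 kPa.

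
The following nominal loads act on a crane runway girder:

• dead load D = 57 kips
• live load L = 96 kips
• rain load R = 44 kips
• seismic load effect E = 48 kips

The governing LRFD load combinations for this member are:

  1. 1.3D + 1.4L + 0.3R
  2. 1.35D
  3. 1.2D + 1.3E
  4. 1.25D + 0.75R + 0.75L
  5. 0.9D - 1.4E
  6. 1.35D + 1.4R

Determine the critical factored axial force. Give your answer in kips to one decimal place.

221.7 kips

1. 1.3(57) + 1.4(96) + 0.3(44) = 74.1 + 134.4 + 13.2 = 221.7
2. 1.35(57) = 77.0
3. 1.2(57) + 1.3(48) = 68.4 + 62.4 = 130.8
4. 1.25(57) + 0.75(44) + 0.75(96) = 71.3 + 33.0 + 72.0 = 176.3
5. 0.9(57) - 1.4(48) = 51.3 - 67.2 = -15.9
6. 1.35(57) + 1.4(44) = 77.0 + 61.6 = 138.6
The controlling combination is 1, giving 221.7 kips.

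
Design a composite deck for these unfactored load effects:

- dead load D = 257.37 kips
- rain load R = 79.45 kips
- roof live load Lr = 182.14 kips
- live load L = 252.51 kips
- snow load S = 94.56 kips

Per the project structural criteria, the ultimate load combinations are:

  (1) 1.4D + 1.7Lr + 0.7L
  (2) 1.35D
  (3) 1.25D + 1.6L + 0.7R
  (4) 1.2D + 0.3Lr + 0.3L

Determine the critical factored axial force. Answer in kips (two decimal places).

(1) 1.4(257.37) + 1.7(182.14) + 0.7(252.51) = 846.71
(2) 1.35(257.37) = 347.45
(3) 1.25(257.37) + 1.6(252.51) + 0.7(79.45) = 781.34
(4) 1.2(257.37) + 0.3(182.14) + 0.3(252.51) = 439.24
Combination 1 governs: P_u = 846.71 kips.

846.71 kips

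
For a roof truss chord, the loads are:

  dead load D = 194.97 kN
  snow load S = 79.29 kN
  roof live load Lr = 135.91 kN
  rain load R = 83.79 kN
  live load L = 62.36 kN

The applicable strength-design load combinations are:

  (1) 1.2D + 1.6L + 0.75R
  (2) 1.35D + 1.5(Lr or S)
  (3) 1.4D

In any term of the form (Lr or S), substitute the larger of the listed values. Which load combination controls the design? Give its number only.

(Lr or S) → Lr = 135.91 kN.
(1) 1.2(194.97) + 1.6(62.36) + 0.75(83.79) = 396.58
(2) 1.35(194.97) + 1.5(135.91) = 467.07
(3) 1.4(194.97) = 272.96
The largest value is 467.07 kN from combination 2.

Combination 2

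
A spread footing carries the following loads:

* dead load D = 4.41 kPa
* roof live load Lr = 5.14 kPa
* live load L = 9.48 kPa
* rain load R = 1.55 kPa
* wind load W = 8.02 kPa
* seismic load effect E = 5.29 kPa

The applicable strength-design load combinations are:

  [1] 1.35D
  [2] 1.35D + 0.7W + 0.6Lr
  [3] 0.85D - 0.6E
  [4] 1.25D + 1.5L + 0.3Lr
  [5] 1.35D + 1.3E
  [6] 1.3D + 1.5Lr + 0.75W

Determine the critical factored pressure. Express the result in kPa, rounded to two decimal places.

[1] 1.35(4.41) = 5.95
[2] 1.35(4.41) + 0.7(8.02) + 0.6(5.14) = 14.65
[3] 0.85(4.41) - 0.6(5.29) = 0.57
[4] 1.25(4.41) + 1.5(9.48) + 0.3(5.14) = 5.51 + 14.22 + 1.54 = 21.27
[5] 1.35(4.41) + 1.3(5.29) = 5.95 + 6.88 = 12.83
[6] 1.3(4.41) + 1.5(5.14) + 0.75(8.02) = 5.73 + 7.71 + 6.02 = 19.46
Maximum is from combination 4.

21.27 kPa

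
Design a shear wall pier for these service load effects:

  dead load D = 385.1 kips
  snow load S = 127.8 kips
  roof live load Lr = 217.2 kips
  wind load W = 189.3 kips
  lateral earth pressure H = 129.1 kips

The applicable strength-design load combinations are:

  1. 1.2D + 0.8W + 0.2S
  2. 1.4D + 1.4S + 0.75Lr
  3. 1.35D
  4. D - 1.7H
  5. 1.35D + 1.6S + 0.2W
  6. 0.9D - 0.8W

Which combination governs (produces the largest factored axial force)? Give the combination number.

Combination 2

1. 1.2(385.1) + 0.8(189.3) + 0.2(127.8) = 639.12
2. 1.4(385.1) + 1.4(127.8) + 0.75(217.2) = 880.96
3. 1.35(385.1) = 519.89
4. 1.0(385.1) - 1.7(129.1) = 165.63
5. 1.35(385.1) + 1.6(127.8) + 0.2(189.3) = 762.23
6. 0.9(385.1) - 0.8(189.3) = 195.15
The largest value is 880.96 kips from combination 2.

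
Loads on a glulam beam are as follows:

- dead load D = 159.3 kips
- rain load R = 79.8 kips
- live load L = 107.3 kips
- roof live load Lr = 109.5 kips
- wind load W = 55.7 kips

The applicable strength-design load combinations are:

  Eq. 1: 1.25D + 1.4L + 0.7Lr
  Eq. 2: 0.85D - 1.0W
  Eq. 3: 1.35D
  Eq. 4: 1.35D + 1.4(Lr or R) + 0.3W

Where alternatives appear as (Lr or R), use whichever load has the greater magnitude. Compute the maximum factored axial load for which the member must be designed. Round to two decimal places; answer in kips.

(Lr or R) → Lr = 109.5 kips.
Eq. 1: 1.25(159.3) + 1.4(107.3) + 0.7(109.5) = 199.13 + 150.22 + 76.65 = 426.00
Eq. 2: 0.85(159.3) - 1.0(55.7) = 135.41 - 55.70 = 79.71
Eq. 3: 1.35(159.3) = 215.06
Eq. 4: 1.35(159.3) + 1.4(109.5) + 0.3(55.7) = 215.06 + 153.30 + 16.71 = 385.07
Maximum is from combination 1.

426.00 kips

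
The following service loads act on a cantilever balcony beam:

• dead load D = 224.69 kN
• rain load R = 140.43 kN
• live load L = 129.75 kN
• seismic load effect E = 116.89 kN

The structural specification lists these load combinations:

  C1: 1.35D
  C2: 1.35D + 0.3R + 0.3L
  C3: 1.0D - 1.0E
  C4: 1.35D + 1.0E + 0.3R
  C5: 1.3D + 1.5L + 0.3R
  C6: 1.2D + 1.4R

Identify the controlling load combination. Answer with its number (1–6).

C1: 1.35(224.69) = 303.33
C2: 1.35(224.69) + 0.3(140.43) + 0.3(129.75) = 303.33 + 42.13 + 38.93 = 384.39
C3: 1.0(224.69) - 1.0(116.89) = 224.69 - 116.89 = 107.80
C4: 1.35(224.69) + 1.0(116.89) + 0.3(140.43) = 303.33 + 116.89 + 42.13 = 462.35
C5: 1.3(224.69) + 1.5(129.75) + 0.3(140.43) = 528.85
C6: 1.2(224.69) + 1.4(140.43) = 269.63 + 196.60 = 466.23
The largest value is 528.85 kN from combination 5.

Combination 5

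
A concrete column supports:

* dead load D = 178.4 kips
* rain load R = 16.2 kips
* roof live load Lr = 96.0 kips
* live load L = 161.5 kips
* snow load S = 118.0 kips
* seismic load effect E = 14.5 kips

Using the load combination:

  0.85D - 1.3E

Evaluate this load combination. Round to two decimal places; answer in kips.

0.85(178.4) - 1.3(14.5) = 132.79
P_u = 132.79 kips.

132.79 kips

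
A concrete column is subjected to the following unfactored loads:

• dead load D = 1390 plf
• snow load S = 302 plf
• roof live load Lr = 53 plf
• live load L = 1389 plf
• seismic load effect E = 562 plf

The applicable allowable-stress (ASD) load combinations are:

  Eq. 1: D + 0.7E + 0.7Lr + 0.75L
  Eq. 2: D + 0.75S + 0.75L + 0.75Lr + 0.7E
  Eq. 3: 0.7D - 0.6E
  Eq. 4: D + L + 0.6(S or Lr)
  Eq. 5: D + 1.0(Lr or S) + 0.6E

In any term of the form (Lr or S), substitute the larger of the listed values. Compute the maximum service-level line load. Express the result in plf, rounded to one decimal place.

3091.4 plf

(S or Lr) → S = 302 plf; (Lr or S) → S = 302 plf.
Eq. 1: 1.0(1390) + 0.7(562) + 0.7(53) + 0.75(1389) = 1390.0 + 393.4 + 37.1 + 1041.8 = 2862.3
Eq. 2: 1.0(1390) + 0.75(302) + 0.75(1389) + 0.75(53) + 0.7(562) = 3091.4
Eq. 3: 0.7(1390) - 0.6(562) = 973.0 - 337.2 = 635.8
Eq. 4: 1.0(1390) + 1.0(1389) + 0.6(302) = 1390.0 + 1389.0 + 181.2 = 2960.2
Eq. 5: 1.0(1390) + 1.0(302) + 0.6(562) = 1390.0 + 302.0 + 337.2 = 2029.2
Combination 2 governs: w = 3091.4 plf.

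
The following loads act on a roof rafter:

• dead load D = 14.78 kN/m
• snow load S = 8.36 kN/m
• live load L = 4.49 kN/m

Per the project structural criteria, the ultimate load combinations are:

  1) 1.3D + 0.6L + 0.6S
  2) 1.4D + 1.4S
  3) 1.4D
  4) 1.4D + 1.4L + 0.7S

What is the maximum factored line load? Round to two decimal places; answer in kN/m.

1) 1.3(14.78) + 0.6(4.49) + 0.6(8.36) = 19.21 + 2.69 + 5.02 = 26.92
2) 1.4(14.78) + 1.4(8.36) = 32.40
3) 1.4(14.78) = 20.69
4) 1.4(14.78) + 1.4(4.49) + 0.7(8.36) = 20.69 + 6.29 + 5.85 = 32.83
The controlling combination is 4, giving 32.83 kN/m.

32.83 kN/m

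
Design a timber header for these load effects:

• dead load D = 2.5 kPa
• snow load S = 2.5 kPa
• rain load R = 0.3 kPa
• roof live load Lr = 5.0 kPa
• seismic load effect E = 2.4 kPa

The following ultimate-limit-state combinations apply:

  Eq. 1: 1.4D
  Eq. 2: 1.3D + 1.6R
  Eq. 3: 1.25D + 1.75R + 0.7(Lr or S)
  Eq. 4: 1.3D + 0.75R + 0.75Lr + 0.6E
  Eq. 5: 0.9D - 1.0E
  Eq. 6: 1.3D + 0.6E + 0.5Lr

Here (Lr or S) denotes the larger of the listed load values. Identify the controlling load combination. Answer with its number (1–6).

Combination 4

(Lr or S) → Lr = 5.0 kPa.
Eq. 1: 1.4(2.5) = 3.50
Eq. 2: 1.3(2.5) + 1.6(0.3) = 3.73
Eq. 3: 1.25(2.5) + 1.75(0.3) + 0.7(5.0) = 7.15
Eq. 4: 1.3(2.5) + 0.75(0.3) + 0.75(5.0) + 0.6(2.4) = 8.67
Eq. 5: 0.9(2.5) - 1.0(2.4) = -0.15
Eq. 6: 1.3(2.5) + 0.6(2.4) + 0.5(5.0) = 7.19
The largest value is 8.67 kPa from combination 4.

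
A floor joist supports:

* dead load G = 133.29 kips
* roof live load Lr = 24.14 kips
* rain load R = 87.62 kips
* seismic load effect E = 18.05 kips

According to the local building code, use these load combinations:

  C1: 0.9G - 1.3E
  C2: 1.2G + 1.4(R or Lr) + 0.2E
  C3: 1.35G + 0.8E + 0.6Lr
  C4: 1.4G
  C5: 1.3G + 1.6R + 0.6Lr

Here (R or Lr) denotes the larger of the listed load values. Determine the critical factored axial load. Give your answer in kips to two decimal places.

(R or Lr) → R = 87.62 kips.
C1: 0.9(133.29) - 1.3(18.05) = 96.50
C2: 1.2(133.29) + 1.4(87.62) + 0.2(18.05) = 159.95 + 122.67 + 3.61 = 286.23
C3: 1.35(133.29) + 0.8(18.05) + 0.6(24.14) = 208.87
C4: 1.4(133.29) = 186.61
C5: 1.3(133.29) + 1.6(87.62) + 0.6(24.14) = 173.28 + 140.19 + 14.48 = 327.95
Combination 5 governs: P_u = 327.95 kips.

327.95 kips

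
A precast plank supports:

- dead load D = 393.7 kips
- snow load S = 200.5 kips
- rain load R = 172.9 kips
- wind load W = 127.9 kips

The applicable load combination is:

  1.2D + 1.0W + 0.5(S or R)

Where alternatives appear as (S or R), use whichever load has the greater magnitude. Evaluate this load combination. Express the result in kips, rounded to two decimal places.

700.59 kips

(S or R) → S = 200.5 kips.
1.2(393.7) + 1.0(127.9) + 0.5(200.5) = 472.44 + 127.90 + 100.25 = 700.59
P_u = 700.59 kips.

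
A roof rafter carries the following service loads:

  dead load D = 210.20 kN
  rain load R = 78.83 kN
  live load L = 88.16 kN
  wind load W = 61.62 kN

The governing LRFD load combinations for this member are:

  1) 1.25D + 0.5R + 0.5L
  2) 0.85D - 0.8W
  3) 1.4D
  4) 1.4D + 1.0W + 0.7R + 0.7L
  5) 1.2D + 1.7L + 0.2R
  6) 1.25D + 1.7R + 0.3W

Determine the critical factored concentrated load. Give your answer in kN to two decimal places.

1) 1.25(210.20) + 0.5(78.83) + 0.5(88.16) = 346.25
2) 0.85(210.20) - 0.8(61.62) = 129.37
3) 1.4(210.20) = 294.28
4) 1.4(210.20) + 1.0(61.62) + 0.7(78.83) + 0.7(88.16) = 472.79
5) 1.2(210.20) + 1.7(88.16) + 0.2(78.83) = 417.88
6) 1.25(210.20) + 1.7(78.83) + 0.3(61.62) = 415.25
Maximum is from combination 4.

472.79 kN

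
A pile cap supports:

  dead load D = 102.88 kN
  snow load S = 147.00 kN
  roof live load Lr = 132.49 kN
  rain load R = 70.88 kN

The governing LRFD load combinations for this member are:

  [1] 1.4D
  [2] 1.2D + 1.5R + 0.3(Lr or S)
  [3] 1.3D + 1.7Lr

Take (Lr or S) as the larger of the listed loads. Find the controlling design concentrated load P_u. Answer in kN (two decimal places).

358.98 kN

(Lr or S) → S = 147.00 kN.
[1] 1.4(102.88) = 144.03
[2] 1.2(102.88) + 1.5(70.88) + 0.3(147.00) = 123.46 + 106.32 + 44.10 = 273.88
[3] 1.3(102.88) + 1.7(132.49) = 358.98
The controlling combination is 3, giving 358.98 kN.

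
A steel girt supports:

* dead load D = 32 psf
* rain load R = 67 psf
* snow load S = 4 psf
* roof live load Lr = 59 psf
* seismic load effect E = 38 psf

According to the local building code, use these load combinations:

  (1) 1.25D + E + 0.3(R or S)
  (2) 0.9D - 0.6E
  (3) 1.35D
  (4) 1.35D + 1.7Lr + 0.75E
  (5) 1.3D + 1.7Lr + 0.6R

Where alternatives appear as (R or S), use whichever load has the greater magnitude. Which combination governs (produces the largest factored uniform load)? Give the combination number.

Combination 5

(R or S) → R = 67 psf.
(1) 1.25(32) + 1.0(38) + 0.3(67) = 98.1
(2) 0.9(32) - 0.6(38) = 6.0
(3) 1.35(32) = 43.2
(4) 1.35(32) + 1.7(59) + 0.75(38) = 172.0
(5) 1.3(32) + 1.7(59) + 0.6(67) = 182.1
The largest value is 182.1 psf from combination 5.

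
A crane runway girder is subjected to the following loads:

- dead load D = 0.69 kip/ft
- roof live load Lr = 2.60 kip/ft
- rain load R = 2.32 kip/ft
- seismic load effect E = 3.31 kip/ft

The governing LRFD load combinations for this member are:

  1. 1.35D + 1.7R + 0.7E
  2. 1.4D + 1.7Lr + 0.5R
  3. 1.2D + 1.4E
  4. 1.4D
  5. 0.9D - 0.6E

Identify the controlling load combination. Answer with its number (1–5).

Combination 1

1. 1.35(0.69) + 1.7(2.32) + 0.7(3.31) = 0.93 + 3.94 + 2.32 = 7.19
2. 1.4(0.69) + 1.7(2.60) + 0.5(2.32) = 0.97 + 4.42 + 1.16 = 6.55
3. 1.2(0.69) + 1.4(3.31) = 0.83 + 4.63 = 5.46
4. 1.4(0.69) = 0.97
5. 0.9(0.69) - 0.6(3.31) = 0.62 - 1.99 = -1.37
The largest value is 7.19 kip/ft from combination 1.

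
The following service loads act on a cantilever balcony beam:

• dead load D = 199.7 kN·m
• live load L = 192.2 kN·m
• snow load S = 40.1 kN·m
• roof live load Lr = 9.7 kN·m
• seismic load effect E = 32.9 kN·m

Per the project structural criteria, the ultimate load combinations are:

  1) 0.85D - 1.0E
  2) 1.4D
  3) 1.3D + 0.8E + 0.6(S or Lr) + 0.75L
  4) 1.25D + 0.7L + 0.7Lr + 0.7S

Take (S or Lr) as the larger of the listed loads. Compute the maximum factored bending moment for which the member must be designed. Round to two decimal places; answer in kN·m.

454.14 kN·m

(S or Lr) → S = 40.1 kN·m.
1) 0.85(199.7) - 1.0(32.9) = 136.85
2) 1.4(199.7) = 279.58
3) 1.3(199.7) + 0.8(32.9) + 0.6(40.1) + 0.75(192.2) = 454.14
4) 1.25(199.7) + 0.7(192.2) + 0.7(9.7) + 0.7(40.1) = 419.03
Maximum is from combination 3.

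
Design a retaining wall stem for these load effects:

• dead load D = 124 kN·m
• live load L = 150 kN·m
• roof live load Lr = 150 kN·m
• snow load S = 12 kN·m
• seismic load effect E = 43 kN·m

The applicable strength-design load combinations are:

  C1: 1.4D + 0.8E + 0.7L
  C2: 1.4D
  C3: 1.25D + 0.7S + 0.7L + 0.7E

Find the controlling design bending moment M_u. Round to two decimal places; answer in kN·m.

313.00 kN·m

C1: 1.4(124) + 0.8(43) + 0.7(150) = 313.00
C2: 1.4(124) = 173.60
C3: 1.25(124) + 0.7(12) + 0.7(150) + 0.7(43) = 298.50
The controlling combination is 1, giving 313.00 kN·m.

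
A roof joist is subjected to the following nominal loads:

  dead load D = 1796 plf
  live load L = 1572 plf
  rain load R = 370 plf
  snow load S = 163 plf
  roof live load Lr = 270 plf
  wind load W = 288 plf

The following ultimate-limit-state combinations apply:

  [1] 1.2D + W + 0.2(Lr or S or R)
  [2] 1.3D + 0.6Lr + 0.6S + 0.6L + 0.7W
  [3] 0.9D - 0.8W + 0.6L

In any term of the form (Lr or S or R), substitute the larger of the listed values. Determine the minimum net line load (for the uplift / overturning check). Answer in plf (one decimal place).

2329.2 plf

(Lr or S or R) → R = 370 plf.
[1] 1.2(1796) + 1.0(288) + 0.2(370) = 2517.2
[2] 1.3(1796) + 0.6(270) + 0.6(163) + 0.6(1572) + 0.7(288) = 3739.4
[3] 0.9(1796) - 0.8(288) + 0.6(1572) = 2329.2
Combination 3 gives the minimum: 2329.2 plf.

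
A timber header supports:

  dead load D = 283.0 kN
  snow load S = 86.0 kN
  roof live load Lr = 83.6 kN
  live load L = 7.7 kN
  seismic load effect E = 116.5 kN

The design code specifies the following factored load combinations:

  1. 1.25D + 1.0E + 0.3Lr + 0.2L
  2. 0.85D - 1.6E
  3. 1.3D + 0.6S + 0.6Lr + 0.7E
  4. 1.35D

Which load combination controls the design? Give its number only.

1. 1.25(283.0) + 1.0(116.5) + 0.3(83.6) + 0.2(7.7) = 496.9
2. 0.85(283.0) - 1.6(116.5) = 54.2
3. 1.3(283.0) + 0.6(86.0) + 0.6(83.6) + 0.7(116.5) = 551.2
4. 1.35(283.0) = 382.1
The largest value is 551.2 kN from combination 3.

Combination 3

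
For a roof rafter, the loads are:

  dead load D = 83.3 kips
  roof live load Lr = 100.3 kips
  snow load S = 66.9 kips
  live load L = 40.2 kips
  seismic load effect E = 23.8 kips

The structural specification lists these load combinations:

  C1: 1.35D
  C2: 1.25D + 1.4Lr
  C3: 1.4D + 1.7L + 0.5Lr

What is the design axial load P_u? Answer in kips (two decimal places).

C1: 1.35(83.3) = 112.46
C2: 1.25(83.3) + 1.4(100.3) = 104.13 + 140.42 = 244.55
C3: 1.4(83.3) + 1.7(40.2) + 0.5(100.3) = 116.62 + 68.34 + 50.15 = 235.11
The controlling combination is 2, giving 244.55 kips.

244.55 kips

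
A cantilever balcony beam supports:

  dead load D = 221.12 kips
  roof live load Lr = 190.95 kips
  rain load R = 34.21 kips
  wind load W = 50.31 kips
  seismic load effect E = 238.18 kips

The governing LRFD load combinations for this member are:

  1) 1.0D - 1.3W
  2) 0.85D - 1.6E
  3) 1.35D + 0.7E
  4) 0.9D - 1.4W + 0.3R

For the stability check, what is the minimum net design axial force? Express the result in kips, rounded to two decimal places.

-193.14 kips

1) 1.0(221.12) - 1.3(50.31) = 155.72
2) 0.85(221.12) - 1.6(238.18) = -193.14
3) 1.35(221.12) + 0.7(238.18) = 465.24
4) 0.9(221.12) - 1.4(50.31) + 0.3(34.21) = 138.84
Combination 2 gives the minimum: -193.14 kips.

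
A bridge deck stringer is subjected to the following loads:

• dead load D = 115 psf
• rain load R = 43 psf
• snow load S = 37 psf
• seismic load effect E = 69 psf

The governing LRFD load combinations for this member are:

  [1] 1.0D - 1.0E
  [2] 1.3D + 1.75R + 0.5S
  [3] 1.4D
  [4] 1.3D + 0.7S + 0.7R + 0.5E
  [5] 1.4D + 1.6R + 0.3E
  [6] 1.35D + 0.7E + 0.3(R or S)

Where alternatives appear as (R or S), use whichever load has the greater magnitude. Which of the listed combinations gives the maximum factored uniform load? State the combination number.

Combination 5

(R or S) → R = 43 psf.
[1] 1.0(115) - 1.0(69) = 115.00 - 69.00 = 46.00
[2] 1.3(115) + 1.75(43) + 0.5(37) = 149.50 + 75.25 + 18.50 = 243.25
[3] 1.4(115) = 161.00
[4] 1.3(115) + 0.7(37) + 0.7(43) + 0.5(69) = 149.50 + 25.90 + 30.10 + 34.50 = 240.00
[5] 1.4(115) + 1.6(43) + 0.3(69) = 161.00 + 68.80 + 20.70 = 250.50
[6] 1.35(115) + 0.7(69) + 0.3(43) = 155.25 + 48.30 + 12.90 = 216.45
The largest value is 250.50 psf from combination 5.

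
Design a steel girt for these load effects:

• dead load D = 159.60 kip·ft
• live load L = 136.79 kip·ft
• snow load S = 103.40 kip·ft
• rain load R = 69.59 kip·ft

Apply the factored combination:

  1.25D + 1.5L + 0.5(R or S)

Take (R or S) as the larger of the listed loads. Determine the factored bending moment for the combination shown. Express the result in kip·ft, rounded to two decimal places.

456.39 kip·ft

(R or S) → S = 103.40 kip·ft.
1.25(159.60) + 1.5(136.79) + 0.5(103.40) = 199.50 + 205.19 + 51.70 = 456.39
M_u = 456.39 kip·ft.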